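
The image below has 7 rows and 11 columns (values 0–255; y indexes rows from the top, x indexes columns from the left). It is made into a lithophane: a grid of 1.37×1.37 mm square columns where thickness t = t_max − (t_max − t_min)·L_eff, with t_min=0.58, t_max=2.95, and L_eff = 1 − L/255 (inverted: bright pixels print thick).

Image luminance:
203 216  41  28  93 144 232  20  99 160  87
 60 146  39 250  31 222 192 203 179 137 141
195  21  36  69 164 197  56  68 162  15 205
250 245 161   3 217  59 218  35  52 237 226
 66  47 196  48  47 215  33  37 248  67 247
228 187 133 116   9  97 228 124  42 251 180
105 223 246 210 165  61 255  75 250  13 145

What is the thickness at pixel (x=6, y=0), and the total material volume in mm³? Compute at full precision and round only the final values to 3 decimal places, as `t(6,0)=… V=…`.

span = t_max - t_min = 2.95 - 0.58 = 2.370
L(6,0) = 232, L_eff = 1 - 232/255 = 0.090196 (inverted)
t(6,0) = 2.95 - 2.370·0.090196 = 2.736
Σt over all 7·11 pixels = 600921/4250 ≈ 141.3931765
V = pitch²·Σt = 1.37²·600921/4250 = 265.381

t(6,0)=2.736 V=265.381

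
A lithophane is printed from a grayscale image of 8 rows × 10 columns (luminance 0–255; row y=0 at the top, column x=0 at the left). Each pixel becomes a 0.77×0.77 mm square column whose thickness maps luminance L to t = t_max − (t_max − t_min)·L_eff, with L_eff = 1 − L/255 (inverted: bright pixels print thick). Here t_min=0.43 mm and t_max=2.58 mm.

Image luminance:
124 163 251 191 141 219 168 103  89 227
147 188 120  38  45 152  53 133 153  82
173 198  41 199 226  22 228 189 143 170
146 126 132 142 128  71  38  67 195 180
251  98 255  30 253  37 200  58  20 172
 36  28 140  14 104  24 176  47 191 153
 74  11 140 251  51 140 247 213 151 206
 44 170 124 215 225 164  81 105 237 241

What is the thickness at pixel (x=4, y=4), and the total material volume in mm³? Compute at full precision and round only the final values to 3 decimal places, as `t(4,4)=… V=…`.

span = t_max - t_min = 2.58 - 0.43 = 2.150
L(4,4) = 253, L_eff = 1 - 253/255 = 0.007843 (inverted)
t(4,4) = 2.58 - 2.150·0.007843 = 2.563
Σt over all 8·10 pixels = 323747/2550 ≈ 126.9596078
V = pitch²·Σt = 0.77²·323747/2550 = 75.274

t(4,4)=2.563 V=75.274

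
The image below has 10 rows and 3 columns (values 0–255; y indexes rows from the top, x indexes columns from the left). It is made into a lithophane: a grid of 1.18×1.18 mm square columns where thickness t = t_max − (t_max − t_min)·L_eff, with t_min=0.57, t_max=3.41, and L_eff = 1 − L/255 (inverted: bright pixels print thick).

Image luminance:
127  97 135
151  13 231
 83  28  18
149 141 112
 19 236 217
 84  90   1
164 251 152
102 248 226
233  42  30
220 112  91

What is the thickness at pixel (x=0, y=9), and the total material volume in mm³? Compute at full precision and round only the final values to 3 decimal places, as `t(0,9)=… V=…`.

t(0,9)=3.020 V=82.785

span = t_max - t_min = 3.41 - 0.57 = 2.840
L(0,9) = 220, L_eff = 1 - 220/255 = 0.137255 (inverted)
t(0,9) = 3.41 - 2.840·0.137255 = 3.020
Σt over all 10·3 pixels = 758051/12750 ≈ 59.4549804
V = pitch²·Σt = 1.18²·758051/12750 = 82.785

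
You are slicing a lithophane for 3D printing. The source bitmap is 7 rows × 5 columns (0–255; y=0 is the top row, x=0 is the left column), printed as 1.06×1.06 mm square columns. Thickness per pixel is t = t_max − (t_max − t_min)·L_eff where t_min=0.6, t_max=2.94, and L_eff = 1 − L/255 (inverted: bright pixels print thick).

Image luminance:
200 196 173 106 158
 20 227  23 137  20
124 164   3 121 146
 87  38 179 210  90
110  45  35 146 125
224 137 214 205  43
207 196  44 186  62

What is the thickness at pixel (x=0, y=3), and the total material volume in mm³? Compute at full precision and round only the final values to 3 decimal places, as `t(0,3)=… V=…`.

span = t_max - t_min = 2.94 - 0.6 = 2.340
L(0,3) = 87, L_eff = 1 - 87/255 = 0.658824 (inverted)
t(0,3) = 2.94 - 2.340·0.658824 = 1.398
Σt over all 7·5 pixels = 260889/4250 ≈ 61.3856471
V = pitch²·Σt = 1.06²·260889/4250 = 68.973

t(0,3)=1.398 V=68.973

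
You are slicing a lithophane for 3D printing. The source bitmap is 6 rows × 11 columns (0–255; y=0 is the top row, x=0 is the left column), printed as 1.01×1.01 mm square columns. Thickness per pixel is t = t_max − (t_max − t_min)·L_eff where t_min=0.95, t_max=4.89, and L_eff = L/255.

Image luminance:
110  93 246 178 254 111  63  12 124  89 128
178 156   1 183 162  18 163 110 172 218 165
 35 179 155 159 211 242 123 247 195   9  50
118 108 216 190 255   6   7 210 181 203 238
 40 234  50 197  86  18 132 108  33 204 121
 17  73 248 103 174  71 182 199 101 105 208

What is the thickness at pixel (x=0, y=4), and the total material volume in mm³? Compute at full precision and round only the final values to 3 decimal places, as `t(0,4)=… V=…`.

t(0,4)=4.272 V=187.767

span = t_max - t_min = 4.89 - 0.95 = 3.940
L(0,4) = 40, L_eff = 40/255 = 0.156863
t(0,4) = 4.89 - 3.940·0.156863 = 4.272
Σt over all 6·11 pixels = 234686/1275 ≈ 184.0674510
V = pitch²·Σt = 1.01²·234686/1275 = 187.767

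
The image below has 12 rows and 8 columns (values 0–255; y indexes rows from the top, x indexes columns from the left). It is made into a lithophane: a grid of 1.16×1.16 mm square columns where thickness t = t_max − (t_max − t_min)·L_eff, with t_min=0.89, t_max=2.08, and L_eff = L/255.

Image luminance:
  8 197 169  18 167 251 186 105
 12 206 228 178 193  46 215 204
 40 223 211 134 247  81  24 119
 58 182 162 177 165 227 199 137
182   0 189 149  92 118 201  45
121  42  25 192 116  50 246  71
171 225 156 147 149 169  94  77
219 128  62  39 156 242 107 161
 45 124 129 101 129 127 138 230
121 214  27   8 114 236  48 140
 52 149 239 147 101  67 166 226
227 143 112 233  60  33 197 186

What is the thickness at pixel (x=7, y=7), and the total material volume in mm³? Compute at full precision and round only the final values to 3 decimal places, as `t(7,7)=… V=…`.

t(7,7)=1.329 V=185.932

span = t_max - t_min = 2.08 - 0.89 = 1.190
L(7,7) = 161, L_eff = 161/255 = 0.631373
t(7,7) = 2.08 - 1.190·0.631373 = 1.329
Σt over all 12·8 pixels = 138.178
V = pitch²·Σt = 1.16²·138.178 = 185.932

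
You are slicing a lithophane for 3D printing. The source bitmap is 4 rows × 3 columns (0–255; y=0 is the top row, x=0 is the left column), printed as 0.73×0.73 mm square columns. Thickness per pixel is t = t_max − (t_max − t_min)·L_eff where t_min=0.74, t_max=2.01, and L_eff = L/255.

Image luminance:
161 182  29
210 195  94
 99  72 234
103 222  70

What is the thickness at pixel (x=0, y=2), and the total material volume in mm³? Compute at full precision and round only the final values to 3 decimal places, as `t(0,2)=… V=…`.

t(0,2)=1.517 V=8.419

span = t_max - t_min = 2.01 - 0.74 = 1.270
L(0,2) = 99, L_eff = 99/255 = 0.388235
t(0,2) = 2.01 - 1.270·0.388235 = 1.517
Σt over all 4·3 pixels = 134281/8500 ≈ 15.7977647
V = pitch²·Σt = 0.73²·134281/8500 = 8.419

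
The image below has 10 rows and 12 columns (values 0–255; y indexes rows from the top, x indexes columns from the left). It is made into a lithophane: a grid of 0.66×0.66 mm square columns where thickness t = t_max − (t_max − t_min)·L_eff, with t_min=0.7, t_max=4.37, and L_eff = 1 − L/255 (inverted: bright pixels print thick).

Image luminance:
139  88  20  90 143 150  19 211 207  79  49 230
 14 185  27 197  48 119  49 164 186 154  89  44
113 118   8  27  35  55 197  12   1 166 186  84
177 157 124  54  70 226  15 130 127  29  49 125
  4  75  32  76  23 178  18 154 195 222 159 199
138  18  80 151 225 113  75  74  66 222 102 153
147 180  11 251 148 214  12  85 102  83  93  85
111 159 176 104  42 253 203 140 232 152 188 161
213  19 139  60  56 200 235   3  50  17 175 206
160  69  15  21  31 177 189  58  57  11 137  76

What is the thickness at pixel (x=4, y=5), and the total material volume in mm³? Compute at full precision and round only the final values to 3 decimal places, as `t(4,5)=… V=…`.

span = t_max - t_min = 4.37 - 0.7 = 3.670
L(4,5) = 225, L_eff = 1 - 225/255 = 0.117647 (inverted)
t(4,5) = 4.37 - 3.670·0.117647 = 3.938
Σt over all 10·12 pixels = 1768987/6375 ≈ 277.4881569
V = pitch²·Σt = 0.66²·1768987/6375 = 120.874

t(4,5)=3.938 V=120.874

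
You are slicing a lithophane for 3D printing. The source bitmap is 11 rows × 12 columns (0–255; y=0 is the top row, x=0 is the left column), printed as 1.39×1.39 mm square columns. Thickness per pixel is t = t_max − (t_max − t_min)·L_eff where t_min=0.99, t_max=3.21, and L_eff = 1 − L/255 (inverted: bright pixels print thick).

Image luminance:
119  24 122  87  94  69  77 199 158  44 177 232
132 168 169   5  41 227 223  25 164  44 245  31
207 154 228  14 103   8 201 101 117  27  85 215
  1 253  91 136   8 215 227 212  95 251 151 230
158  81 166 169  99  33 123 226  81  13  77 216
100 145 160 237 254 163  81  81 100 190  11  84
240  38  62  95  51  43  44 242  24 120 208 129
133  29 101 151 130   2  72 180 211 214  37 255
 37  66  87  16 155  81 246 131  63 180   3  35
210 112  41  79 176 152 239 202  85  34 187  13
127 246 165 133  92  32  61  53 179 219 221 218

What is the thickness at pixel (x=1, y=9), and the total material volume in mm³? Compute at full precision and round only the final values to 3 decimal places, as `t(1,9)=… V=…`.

span = t_max - t_min = 3.21 - 0.99 = 2.220
L(1,9) = 112, L_eff = 1 - 112/255 = 0.560784 (inverted)
t(1,9) = 3.21 - 2.220·0.560784 = 1.965
Σt over all 11·12 pixels = 1163707/4250 ≈ 273.8134118
V = pitch²·Σt = 1.39²·1163707/4250 = 529.035

t(1,9)=1.965 V=529.035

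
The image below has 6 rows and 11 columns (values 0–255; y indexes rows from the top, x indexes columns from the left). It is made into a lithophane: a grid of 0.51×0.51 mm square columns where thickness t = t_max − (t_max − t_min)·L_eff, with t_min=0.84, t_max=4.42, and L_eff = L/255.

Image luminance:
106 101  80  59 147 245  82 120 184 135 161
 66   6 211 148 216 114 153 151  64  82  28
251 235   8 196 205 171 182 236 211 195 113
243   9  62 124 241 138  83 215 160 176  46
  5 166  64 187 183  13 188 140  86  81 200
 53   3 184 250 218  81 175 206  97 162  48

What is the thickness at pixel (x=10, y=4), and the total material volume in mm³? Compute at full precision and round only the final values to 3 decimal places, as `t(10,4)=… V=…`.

t(10,4)=1.612 V=43.198

span = t_max - t_min = 4.42 - 0.84 = 3.580
L(10,4) = 200, L_eff = 200/255 = 0.784314
t(10,4) = 4.42 - 3.580·0.784314 = 1.612
Σt over all 6·11 pixels = 705853/4250 ≈ 166.0830588
V = pitch²·Σt = 0.51²·705853/4250 = 43.198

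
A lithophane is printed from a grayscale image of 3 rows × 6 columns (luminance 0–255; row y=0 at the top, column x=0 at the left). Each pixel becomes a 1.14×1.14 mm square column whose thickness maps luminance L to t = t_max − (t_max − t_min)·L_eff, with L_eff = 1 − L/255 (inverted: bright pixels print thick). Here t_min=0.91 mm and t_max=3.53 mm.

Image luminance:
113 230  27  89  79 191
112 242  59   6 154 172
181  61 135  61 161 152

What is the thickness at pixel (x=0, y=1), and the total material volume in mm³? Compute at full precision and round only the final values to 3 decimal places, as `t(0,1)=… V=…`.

t(0,1)=2.061 V=50.997

span = t_max - t_min = 3.53 - 0.91 = 2.620
L(0,1) = 112, L_eff = 1 - 112/255 = 0.560784 (inverted)
t(0,1) = 3.53 - 2.620·0.560784 = 2.061
Σt over all 3·6 pixels = 50032/1275 ≈ 39.2407843
V = pitch²·Σt = 1.14²·50032/1275 = 50.997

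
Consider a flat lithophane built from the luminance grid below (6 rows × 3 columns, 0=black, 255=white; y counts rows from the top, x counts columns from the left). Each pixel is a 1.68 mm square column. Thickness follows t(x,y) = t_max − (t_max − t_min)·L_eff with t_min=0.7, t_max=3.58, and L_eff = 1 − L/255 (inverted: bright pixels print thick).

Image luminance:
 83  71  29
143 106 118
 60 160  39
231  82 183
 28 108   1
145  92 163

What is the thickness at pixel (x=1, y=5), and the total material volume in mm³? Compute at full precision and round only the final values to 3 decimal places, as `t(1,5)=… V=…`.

span = t_max - t_min = 3.58 - 0.7 = 2.880
L(1,5) = 92, L_eff = 1 - 92/255 = 0.639216 (inverted)
t(1,5) = 3.58 - 2.880·0.639216 = 1.739
Σt over all 6·3 pixels = 70983/2125 ≈ 33.4037647
V = pitch²·Σt = 1.68²·70983/2125 = 94.279

t(1,5)=1.739 V=94.279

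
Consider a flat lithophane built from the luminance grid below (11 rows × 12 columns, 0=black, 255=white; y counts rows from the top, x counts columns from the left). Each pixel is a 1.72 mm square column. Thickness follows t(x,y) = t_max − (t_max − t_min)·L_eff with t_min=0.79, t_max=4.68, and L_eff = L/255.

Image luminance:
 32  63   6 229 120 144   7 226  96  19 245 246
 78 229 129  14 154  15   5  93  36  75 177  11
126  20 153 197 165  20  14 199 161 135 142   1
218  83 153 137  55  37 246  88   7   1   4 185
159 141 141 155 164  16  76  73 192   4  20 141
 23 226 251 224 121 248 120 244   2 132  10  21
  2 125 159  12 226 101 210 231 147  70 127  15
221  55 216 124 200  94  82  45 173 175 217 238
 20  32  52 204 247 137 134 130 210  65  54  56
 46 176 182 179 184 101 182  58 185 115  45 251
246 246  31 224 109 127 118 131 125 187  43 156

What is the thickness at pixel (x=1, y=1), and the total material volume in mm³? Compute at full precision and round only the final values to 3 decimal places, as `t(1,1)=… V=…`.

t(1,1)=1.187 V=1107.621

span = t_max - t_min = 4.68 - 0.79 = 3.890
L(1,1) = 229, L_eff = 229/255 = 0.898039
t(1,1) = 4.68 - 3.890·0.898039 = 1.187
Σt over all 11·12 pixels = 9547163/25500 ≈ 374.3985490
V = pitch²·Σt = 1.72²·9547163/25500 = 1107.621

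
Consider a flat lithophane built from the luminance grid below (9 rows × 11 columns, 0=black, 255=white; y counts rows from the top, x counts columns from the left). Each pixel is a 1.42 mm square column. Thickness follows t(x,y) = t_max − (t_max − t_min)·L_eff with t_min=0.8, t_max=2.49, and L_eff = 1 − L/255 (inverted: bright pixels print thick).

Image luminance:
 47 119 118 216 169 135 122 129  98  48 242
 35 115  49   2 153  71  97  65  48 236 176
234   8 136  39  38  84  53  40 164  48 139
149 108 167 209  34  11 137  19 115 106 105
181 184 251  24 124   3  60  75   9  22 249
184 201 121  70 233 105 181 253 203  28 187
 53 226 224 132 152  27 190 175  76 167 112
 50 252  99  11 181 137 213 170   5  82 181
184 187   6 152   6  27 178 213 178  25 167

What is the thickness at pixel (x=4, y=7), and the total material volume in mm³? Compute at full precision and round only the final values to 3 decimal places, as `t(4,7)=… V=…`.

span = t_max - t_min = 2.49 - 0.8 = 1.690
L(4,7) = 181, L_eff = 1 - 181/255 = 0.290196 (inverted)
t(4,7) = 2.49 - 1.690·0.290196 = 2.000
Σt over all 9·11 pixels = 4017011/25500 ≈ 157.5298431
V = pitch²·Σt = 1.42²·4017011/25500 = 317.643

t(4,7)=2.000 V=317.643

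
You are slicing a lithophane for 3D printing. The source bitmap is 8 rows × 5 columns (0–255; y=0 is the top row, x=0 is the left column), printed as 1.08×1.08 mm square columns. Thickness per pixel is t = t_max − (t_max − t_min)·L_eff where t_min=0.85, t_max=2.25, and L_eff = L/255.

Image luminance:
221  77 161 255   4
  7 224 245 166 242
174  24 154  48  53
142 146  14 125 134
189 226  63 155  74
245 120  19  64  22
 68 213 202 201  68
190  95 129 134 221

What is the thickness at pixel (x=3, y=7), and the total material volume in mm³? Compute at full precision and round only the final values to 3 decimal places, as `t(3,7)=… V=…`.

t(3,7)=1.514 V=70.946

span = t_max - t_min = 2.25 - 0.85 = 1.400
L(3,7) = 134, L_eff = 134/255 = 0.525490
t(3,7) = 2.25 - 1.400·0.525490 = 1.514
Σt over all 8·5 pixels = 77552/1275 ≈ 60.8250980
V = pitch²·Σt = 1.08²·77552/1275 = 70.946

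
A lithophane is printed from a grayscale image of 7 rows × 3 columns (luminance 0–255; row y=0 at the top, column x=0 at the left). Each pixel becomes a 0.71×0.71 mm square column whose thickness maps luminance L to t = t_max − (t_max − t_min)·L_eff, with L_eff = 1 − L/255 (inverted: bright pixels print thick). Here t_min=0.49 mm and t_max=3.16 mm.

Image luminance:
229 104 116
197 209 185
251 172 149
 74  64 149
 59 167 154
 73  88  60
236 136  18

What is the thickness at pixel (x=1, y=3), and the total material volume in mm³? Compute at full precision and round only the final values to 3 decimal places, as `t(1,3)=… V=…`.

span = t_max - t_min = 3.16 - 0.49 = 2.670
L(1,3) = 64, L_eff = 1 - 64/255 = 0.749020 (inverted)
t(1,3) = 3.16 - 2.670·0.749020 = 1.160
Σt over all 7·3 pixels = 40.55
V = pitch²·Σt = 0.71²·40.55 = 20.441

t(1,3)=1.160 V=20.441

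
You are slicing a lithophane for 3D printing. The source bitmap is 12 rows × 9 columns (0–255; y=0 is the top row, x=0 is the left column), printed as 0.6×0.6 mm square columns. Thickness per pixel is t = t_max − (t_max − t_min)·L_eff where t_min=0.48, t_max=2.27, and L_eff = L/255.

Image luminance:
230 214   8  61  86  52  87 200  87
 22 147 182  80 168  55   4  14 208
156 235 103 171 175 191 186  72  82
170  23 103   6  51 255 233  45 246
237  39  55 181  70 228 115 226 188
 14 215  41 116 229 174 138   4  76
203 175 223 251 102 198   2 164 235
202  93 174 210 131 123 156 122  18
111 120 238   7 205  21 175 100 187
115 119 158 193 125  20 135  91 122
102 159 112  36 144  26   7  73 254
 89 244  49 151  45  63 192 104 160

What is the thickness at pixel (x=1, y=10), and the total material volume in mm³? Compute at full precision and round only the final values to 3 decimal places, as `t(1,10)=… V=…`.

span = t_max - t_min = 2.27 - 0.48 = 1.790
L(1,10) = 159, L_eff = 159/255 = 0.623529
t(1,10) = 2.27 - 1.790·0.623529 = 1.154
Σt over all 12·9 pixels = 315294/2125 ≈ 148.3736471
V = pitch²·Σt = 0.6²·315294/2125 = 53.415

t(1,10)=1.154 V=53.415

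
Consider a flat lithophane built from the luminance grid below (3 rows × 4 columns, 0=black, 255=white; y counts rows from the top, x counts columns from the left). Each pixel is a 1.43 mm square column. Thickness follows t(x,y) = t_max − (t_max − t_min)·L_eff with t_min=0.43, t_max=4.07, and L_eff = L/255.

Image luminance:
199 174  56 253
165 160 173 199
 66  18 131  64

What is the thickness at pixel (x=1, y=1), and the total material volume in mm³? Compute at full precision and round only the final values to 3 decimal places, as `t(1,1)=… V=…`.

t(1,1)=1.786 V=51.476

span = t_max - t_min = 4.07 - 0.43 = 3.640
L(1,1) = 160, L_eff = 160/255 = 0.627451
t(1,1) = 4.07 - 3.640·0.627451 = 1.786
Σt over all 3·4 pixels = 160477/6375 ≈ 25.1728627
V = pitch²·Σt = 1.43²·160477/6375 = 51.476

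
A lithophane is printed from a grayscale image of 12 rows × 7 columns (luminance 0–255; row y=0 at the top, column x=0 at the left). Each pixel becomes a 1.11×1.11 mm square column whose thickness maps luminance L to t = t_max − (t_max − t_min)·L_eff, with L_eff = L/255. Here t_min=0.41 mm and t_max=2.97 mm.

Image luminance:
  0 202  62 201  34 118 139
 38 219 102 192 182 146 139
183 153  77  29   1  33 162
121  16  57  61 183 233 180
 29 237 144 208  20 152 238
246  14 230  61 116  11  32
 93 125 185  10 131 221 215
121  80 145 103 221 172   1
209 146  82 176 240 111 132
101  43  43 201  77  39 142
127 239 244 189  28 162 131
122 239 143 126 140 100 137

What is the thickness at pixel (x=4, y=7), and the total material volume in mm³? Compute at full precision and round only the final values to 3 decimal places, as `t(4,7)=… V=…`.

span = t_max - t_min = 2.97 - 0.41 = 2.560
L(4,7) = 221, L_eff = 221/255 = 0.866667
t(4,7) = 2.97 - 2.560·0.866667 = 0.751
Σt over all 12·7 pixels = 53299/375 ≈ 142.1306667
V = pitch²·Σt = 1.11²·53299/375 = 175.119

t(4,7)=0.751 V=175.119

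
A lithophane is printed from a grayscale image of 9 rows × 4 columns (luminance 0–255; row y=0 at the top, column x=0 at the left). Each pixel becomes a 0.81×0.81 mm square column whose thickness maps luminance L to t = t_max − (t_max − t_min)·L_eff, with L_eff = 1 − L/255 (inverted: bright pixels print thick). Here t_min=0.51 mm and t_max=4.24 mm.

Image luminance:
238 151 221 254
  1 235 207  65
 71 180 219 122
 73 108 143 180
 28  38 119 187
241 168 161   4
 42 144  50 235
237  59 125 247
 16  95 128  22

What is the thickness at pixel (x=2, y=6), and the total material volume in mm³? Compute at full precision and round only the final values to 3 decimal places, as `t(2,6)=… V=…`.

t(2,6)=1.241 V=58.246

span = t_max - t_min = 4.24 - 0.51 = 3.730
L(2,6) = 50, L_eff = 1 - 50/255 = 0.803922 (inverted)
t(2,6) = 4.24 - 3.730·0.803922 = 1.241
Σt over all 9·4 pixels = 1131901/12750 ≈ 88.7765490
V = pitch²·Σt = 0.81²·1131901/12750 = 58.246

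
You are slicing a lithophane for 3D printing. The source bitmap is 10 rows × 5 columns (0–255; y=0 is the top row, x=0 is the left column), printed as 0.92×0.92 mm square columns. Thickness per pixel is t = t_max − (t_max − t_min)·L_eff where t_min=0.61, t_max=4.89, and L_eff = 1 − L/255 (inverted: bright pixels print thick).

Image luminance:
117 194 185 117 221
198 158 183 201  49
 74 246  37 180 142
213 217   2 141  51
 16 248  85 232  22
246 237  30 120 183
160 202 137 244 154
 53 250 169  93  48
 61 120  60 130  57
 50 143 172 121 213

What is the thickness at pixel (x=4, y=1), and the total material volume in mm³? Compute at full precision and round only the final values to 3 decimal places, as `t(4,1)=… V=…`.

span = t_max - t_min = 4.89 - 0.61 = 4.280
L(4,1) = 49, L_eff = 1 - 49/255 = 0.807843 (inverted)
t(4,1) = 4.89 - 4.280·0.807843 = 1.432
Σt over all 10·5 pixels = 1883023/12750 ≈ 147.6880784
V = pitch²·Σt = 0.92²·1883023/12750 = 125.003

t(4,1)=1.432 V=125.003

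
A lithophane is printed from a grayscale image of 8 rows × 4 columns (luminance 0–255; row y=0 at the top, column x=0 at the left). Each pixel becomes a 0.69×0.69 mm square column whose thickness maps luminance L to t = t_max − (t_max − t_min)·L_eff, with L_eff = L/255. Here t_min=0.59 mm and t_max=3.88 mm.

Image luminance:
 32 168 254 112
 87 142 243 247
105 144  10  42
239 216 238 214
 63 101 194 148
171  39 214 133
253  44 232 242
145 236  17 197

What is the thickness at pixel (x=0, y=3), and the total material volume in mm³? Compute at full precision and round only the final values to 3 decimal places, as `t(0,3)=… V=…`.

span = t_max - t_min = 3.88 - 0.59 = 3.290
L(0,3) = 239, L_eff = 239/255 = 0.937255
t(0,3) = 3.88 - 3.290·0.937255 = 0.796
Σt over all 8·4 pixels = 773371/12750 ≈ 60.6565490
V = pitch²·Σt = 0.69²·773371/12750 = 28.879

t(0,3)=0.796 V=28.879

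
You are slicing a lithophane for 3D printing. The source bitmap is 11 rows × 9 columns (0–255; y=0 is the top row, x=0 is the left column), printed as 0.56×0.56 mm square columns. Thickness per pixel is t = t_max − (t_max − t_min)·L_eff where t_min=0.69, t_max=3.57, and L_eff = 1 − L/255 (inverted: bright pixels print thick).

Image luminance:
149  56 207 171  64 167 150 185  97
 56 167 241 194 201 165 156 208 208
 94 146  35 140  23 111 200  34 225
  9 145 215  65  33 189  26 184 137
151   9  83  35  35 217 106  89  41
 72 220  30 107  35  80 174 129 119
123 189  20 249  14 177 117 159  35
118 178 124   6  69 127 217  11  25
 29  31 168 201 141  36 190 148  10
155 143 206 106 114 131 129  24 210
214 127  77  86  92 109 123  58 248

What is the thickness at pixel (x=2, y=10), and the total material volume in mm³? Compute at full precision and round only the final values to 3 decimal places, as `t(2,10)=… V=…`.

span = t_max - t_min = 3.57 - 0.69 = 2.880
L(2,10) = 77, L_eff = 1 - 77/255 = 0.698039 (inverted)
t(2,10) = 3.57 - 2.880·0.698039 = 1.560
Σt over all 11·9 pixels = 202.134
V = pitch²·Σt = 0.56²·202.134 = 63.389

t(2,10)=1.560 V=63.389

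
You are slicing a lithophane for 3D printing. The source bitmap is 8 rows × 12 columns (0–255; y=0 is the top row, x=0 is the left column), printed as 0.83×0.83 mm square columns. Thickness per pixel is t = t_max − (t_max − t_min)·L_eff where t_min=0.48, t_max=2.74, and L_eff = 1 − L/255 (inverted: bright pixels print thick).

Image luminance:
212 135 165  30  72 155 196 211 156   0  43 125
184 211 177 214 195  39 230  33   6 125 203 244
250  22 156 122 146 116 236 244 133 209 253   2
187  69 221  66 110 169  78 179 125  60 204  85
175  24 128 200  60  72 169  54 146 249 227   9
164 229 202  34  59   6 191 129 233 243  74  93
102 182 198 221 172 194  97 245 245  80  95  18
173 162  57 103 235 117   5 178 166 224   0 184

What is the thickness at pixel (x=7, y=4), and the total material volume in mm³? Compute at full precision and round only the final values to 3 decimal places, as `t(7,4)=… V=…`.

span = t_max - t_min = 2.74 - 0.48 = 2.260
L(7,4) = 54, L_eff = 1 - 54/255 = 0.788235 (inverted)
t(7,4) = 2.74 - 2.260·0.788235 = 0.959
Σt over all 8·12 pixels = 1052329/6375 ≈ 165.0712157
V = pitch²·Σt = 0.83²·1052329/6375 = 113.718

t(7,4)=0.959 V=113.718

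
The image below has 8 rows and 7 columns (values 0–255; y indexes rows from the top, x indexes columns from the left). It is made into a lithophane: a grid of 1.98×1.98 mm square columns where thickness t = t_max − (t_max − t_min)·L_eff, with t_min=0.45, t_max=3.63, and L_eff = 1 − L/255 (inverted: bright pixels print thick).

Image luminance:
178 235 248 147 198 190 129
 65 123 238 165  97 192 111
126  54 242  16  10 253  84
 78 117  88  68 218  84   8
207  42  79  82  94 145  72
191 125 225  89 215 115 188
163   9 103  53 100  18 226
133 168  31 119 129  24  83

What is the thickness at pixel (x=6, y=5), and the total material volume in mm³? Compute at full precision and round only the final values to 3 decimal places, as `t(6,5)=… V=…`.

span = t_max - t_min = 3.63 - 0.45 = 3.180
L(6,5) = 188, L_eff = 1 - 188/255 = 0.262745 (inverted)
t(6,5) = 3.63 - 3.180·0.262745 = 2.794
Σt over all 8·7 pixels = 47757/425 ≈ 112.3694118
V = pitch²·Σt = 1.98²·47757/425 = 440.533

t(6,5)=2.794 V=440.533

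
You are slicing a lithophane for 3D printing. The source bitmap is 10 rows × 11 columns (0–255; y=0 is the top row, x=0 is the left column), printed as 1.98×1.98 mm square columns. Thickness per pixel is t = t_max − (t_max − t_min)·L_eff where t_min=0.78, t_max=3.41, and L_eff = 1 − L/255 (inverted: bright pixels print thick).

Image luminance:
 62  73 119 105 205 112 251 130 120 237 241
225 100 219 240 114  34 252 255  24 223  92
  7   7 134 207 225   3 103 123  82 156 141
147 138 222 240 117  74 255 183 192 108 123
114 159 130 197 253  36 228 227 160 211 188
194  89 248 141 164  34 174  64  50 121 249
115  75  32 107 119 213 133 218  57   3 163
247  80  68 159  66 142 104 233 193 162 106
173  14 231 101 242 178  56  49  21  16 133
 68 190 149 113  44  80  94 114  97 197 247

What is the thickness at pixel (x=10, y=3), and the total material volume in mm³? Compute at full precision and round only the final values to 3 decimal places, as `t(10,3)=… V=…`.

span = t_max - t_min = 3.41 - 0.78 = 2.630
L(10,3) = 123, L_eff = 1 - 123/255 = 0.517647 (inverted)
t(10,3) = 3.41 - 2.630·0.517647 = 2.049
Σt over all 10·11 pixels = 6199439/25500 ≈ 243.1152549
V = pitch²·Σt = 1.98²·6199439/25500 = 953.109

t(10,3)=2.049 V=953.109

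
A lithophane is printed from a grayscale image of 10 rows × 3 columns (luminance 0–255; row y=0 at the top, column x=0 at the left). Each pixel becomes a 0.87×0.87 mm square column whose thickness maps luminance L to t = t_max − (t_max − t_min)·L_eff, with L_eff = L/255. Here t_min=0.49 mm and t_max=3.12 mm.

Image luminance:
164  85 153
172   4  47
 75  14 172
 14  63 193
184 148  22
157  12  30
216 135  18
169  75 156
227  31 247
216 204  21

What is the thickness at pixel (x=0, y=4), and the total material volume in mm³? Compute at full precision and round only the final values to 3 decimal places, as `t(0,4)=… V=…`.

t(0,4)=1.222 V=44.117

span = t_max - t_min = 3.12 - 0.49 = 2.630
L(0,4) = 184, L_eff = 184/255 = 0.721569
t(0,4) = 3.12 - 2.630·0.721569 = 1.222
Σt over all 10·3 pixels = 371572/6375 ≈ 58.2858039
V = pitch²·Σt = 0.87²·371572/6375 = 44.117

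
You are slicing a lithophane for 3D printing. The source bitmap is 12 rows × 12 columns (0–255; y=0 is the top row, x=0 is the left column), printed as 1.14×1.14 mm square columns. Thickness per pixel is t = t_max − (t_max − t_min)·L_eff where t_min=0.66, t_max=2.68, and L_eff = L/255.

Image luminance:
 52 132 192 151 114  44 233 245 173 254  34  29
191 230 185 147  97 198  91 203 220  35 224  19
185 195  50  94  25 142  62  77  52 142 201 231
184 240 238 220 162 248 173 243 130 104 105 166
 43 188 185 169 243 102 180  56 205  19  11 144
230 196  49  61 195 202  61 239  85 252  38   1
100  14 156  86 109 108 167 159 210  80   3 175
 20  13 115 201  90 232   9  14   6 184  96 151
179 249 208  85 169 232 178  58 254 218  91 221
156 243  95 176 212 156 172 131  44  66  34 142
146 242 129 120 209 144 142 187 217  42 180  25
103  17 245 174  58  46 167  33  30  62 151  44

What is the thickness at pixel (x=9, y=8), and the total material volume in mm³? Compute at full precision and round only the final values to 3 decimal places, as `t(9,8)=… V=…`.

t(9,8)=0.953 V=300.833

span = t_max - t_min = 2.68 - 0.66 = 2.020
L(9,8) = 218, L_eff = 218/255 = 0.854902
t(9,8) = 2.68 - 2.020·0.854902 = 0.953
Σt over all 12·12 pixels = 1475692/6375 ≈ 231.4810980
V = pitch²·Σt = 1.14²·1475692/6375 = 300.833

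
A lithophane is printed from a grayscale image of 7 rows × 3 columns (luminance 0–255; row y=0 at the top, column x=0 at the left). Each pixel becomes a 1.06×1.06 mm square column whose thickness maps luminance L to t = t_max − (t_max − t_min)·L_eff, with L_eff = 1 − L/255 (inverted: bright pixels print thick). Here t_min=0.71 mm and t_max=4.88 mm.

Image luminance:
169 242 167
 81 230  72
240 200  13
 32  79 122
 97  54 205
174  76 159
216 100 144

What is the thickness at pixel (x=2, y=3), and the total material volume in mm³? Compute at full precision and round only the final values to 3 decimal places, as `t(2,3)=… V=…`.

span = t_max - t_min = 4.88 - 0.71 = 4.170
L(2,3) = 122, L_eff = 1 - 122/255 = 0.521569 (inverted)
t(2,3) = 4.88 - 4.170·0.521569 = 2.705
Σt over all 7·3 pixels = 525943/8500 ≈ 61.8756471
V = pitch²·Σt = 1.06²·525943/8500 = 69.523

t(2,3)=2.705 V=69.523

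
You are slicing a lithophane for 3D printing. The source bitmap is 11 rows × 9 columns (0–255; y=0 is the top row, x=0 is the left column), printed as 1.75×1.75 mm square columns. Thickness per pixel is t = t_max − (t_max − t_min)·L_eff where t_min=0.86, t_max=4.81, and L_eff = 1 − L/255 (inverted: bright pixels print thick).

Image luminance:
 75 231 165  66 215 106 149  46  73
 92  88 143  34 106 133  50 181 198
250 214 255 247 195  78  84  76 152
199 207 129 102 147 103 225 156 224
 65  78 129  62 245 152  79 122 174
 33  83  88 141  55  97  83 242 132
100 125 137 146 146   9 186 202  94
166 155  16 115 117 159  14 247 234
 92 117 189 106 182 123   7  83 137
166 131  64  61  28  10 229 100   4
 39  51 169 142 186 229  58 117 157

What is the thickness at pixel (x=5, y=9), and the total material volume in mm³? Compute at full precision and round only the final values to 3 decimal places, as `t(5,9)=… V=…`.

t(5,9)=1.015 V=858.422

span = t_max - t_min = 4.81 - 0.86 = 3.950
L(5,9) = 10, L_eff = 1 - 10/255 = 0.960784 (inverted)
t(5,9) = 4.81 - 3.950·0.960784 = 1.015
Σt over all 11·9 pixels = 285907/1020 ≈ 280.3009804
V = pitch²·Σt = 1.75²·285907/1020 = 858.422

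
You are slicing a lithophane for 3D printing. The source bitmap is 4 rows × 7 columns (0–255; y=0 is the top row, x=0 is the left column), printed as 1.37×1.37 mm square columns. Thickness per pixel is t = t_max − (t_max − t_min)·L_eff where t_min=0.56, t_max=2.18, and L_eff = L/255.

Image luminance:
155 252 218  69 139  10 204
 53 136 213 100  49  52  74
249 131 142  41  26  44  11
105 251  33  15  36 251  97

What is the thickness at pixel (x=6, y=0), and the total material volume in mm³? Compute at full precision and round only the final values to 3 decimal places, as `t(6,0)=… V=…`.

t(6,0)=0.884 V=76.934

span = t_max - t_min = 2.18 - 0.56 = 1.620
L(6,0) = 204, L_eff = 204/255 = 0.800000
t(6,0) = 2.18 - 1.620·0.800000 = 0.884
Σt over all 4·7 pixels = 87104/2125 ≈ 40.9901176
V = pitch²·Σt = 1.37²·87104/2125 = 76.934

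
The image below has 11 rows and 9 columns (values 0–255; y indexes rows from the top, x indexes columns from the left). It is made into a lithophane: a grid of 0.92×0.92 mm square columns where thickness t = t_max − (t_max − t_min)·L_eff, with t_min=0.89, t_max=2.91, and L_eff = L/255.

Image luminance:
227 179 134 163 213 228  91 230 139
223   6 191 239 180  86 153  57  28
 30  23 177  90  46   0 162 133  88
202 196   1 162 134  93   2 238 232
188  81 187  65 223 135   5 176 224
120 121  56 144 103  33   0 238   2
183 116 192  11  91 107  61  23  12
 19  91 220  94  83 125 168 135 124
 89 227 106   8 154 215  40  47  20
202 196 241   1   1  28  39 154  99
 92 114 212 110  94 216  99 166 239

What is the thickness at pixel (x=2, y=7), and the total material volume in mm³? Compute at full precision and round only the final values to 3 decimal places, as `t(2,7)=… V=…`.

span = t_max - t_min = 2.91 - 0.89 = 2.020
L(2,7) = 220, L_eff = 220/255 = 0.862745
t(2,7) = 2.91 - 2.020·0.862745 = 1.167
Σt over all 11·9 pixels = 4934213/25500 ≈ 193.4985490
V = pitch²·Σt = 0.92²·4934213/25500 = 163.777

t(2,7)=1.167 V=163.777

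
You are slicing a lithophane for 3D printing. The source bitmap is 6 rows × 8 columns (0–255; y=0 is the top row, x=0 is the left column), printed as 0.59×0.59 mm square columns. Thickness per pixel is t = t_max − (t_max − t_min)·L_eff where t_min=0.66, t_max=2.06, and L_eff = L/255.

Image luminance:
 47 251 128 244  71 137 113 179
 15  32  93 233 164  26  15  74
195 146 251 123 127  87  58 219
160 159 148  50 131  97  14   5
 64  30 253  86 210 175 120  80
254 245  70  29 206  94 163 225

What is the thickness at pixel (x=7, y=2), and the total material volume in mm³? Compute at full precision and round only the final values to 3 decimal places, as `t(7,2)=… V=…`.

span = t_max - t_min = 2.06 - 0.66 = 1.400
L(7,2) = 219, L_eff = 219/255 = 0.858824
t(7,2) = 2.06 - 1.400·0.858824 = 0.858
Σt over all 6·8 pixels = 1112/17 ≈ 65.4117647
V = pitch²·Σt = 0.59²·1112/17 = 22.770

t(7,2)=0.858 V=22.770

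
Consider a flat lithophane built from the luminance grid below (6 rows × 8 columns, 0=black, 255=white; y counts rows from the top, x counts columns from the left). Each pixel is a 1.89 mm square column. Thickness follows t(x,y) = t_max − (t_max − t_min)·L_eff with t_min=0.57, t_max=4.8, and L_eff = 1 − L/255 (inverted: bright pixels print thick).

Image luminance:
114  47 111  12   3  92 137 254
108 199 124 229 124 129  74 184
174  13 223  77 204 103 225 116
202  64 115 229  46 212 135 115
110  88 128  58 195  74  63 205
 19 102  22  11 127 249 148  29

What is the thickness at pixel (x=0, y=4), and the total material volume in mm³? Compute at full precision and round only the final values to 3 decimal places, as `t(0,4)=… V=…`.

t(0,4)=2.395 V=442.714

span = t_max - t_min = 4.8 - 0.57 = 4.230
L(0,4) = 110, L_eff = 1 - 110/255 = 0.568627 (inverted)
t(0,4) = 4.8 - 4.230·0.568627 = 2.395
Σt over all 6·8 pixels = 526731/4250 ≈ 123.9367059
V = pitch²·Σt = 1.89²·526731/4250 = 442.714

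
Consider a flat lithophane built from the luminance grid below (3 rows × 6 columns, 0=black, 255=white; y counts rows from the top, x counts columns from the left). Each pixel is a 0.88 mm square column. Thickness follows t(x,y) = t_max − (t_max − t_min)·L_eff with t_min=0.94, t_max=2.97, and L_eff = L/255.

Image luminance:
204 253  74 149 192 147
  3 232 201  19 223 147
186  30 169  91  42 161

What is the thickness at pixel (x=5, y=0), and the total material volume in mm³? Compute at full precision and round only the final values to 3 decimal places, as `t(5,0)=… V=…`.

t(5,0)=1.800 V=25.846

span = t_max - t_min = 2.97 - 0.94 = 2.030
L(5,0) = 147, L_eff = 147/255 = 0.576471
t(5,0) = 2.97 - 2.030·0.576471 = 1.800
Σt over all 3·6 pixels = 283687/8500 ≈ 33.3749412
V = pitch²·Σt = 0.88²·283687/8500 = 25.846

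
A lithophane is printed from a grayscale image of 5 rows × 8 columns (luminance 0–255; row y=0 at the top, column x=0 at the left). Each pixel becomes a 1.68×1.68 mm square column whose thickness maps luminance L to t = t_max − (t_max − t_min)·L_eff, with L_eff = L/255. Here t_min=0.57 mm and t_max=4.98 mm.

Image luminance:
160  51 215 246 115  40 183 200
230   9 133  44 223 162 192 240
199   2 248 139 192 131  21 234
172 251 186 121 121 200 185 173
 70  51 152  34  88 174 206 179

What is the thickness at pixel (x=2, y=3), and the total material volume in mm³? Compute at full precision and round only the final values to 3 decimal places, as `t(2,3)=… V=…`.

t(2,3)=1.763 V=270.723

span = t_max - t_min = 4.98 - 0.57 = 4.410
L(2,3) = 186, L_eff = 186/255 = 0.729412
t(2,3) = 4.98 - 4.410·0.729412 = 1.763
Σt over all 5·8 pixels = 203829/2125 ≈ 95.9195294
V = pitch²·Σt = 1.68²·203829/2125 = 270.723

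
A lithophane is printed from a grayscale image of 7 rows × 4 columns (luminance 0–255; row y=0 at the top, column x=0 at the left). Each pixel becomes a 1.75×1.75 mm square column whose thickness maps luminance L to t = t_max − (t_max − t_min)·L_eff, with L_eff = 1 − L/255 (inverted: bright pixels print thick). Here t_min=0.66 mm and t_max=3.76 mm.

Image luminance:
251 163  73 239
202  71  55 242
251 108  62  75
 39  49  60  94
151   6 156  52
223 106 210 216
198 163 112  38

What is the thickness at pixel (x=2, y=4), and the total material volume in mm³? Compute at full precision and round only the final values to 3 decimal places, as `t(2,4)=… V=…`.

t(2,4)=2.556 V=193.044

span = t_max - t_min = 3.76 - 0.66 = 3.100
L(2,4) = 156, L_eff = 1 - 156/255 = 0.388235 (inverted)
t(2,4) = 3.76 - 3.100·0.388235 = 2.556
Σt over all 7·4 pixels = 160739/2550 ≈ 63.0349020
V = pitch²·Σt = 1.75²·160739/2550 = 193.044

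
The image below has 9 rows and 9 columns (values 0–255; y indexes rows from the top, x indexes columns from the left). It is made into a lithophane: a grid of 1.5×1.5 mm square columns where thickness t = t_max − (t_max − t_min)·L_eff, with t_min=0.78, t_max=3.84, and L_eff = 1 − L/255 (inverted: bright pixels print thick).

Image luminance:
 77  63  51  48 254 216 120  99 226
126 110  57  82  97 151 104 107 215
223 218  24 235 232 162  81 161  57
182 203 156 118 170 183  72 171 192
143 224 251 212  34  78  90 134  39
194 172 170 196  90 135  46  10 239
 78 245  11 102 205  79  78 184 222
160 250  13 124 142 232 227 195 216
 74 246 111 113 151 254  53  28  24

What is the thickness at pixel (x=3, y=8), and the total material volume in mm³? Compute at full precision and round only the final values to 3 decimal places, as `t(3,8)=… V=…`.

t(3,8)=2.136 V=447.714

span = t_max - t_min = 3.84 - 0.78 = 3.060
L(3,8) = 113, L_eff = 1 - 113/255 = 0.556863 (inverted)
t(3,8) = 3.84 - 3.060·0.556863 = 2.136
Σt over all 9·9 pixels = 198.984
V = pitch²·Σt = 1.5²·198.984 = 447.714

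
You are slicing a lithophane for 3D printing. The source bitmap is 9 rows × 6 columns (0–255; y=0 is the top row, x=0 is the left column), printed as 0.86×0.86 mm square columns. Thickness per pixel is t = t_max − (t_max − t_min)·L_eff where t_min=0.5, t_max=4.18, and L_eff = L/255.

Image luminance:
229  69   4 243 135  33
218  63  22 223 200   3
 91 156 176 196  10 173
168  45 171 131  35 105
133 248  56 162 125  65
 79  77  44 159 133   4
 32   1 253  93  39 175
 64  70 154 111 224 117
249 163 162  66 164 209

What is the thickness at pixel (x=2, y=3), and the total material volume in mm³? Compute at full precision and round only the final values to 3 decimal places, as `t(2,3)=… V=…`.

span = t_max - t_min = 4.18 - 0.5 = 3.680
L(2,3) = 171, L_eff = 171/255 = 0.670588
t(2,3) = 4.18 - 3.680·0.670588 = 1.712
Σt over all 9·6 pixels = 167641/1275 ≈ 131.4831373
V = pitch²·Σt = 0.86²·167641/1275 = 97.245

t(2,3)=1.712 V=97.245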